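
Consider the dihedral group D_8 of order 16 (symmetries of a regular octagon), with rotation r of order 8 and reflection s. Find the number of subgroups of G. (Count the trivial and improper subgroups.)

19

|G| = 16, so by Lagrange every subgroup order divides 16. Divisors: 1, 2, 4, 8, 16.
Subgroups by order — order 1: 1; order 2: 9; order 4: 5; order 8: 3; order 16: 1.
Total: 1 + 9 + 5 + 3 + 1 = 19.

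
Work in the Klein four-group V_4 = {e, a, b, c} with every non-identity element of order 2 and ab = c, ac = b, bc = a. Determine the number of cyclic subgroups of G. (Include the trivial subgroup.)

4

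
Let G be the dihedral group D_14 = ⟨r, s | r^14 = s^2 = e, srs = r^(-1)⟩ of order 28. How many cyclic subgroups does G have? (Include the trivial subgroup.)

18

Each element a generates a cyclic subgroup ⟨a⟩; distinct elements may generate the same one (a cyclic group of order d has φ(d) generators).
Cyclic subgroups by order — order 1: 1; order 2: 15; order 7: 1; order 14: 1.
Total: 18.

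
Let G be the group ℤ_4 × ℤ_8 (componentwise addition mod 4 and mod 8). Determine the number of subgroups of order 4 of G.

7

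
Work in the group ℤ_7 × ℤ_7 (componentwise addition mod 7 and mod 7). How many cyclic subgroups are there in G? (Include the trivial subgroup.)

Group the elements of G by the cyclic subgroup they generate; each cyclic subgroup of order d accounts for φ(d) elements.
Cyclic subgroups by order — order 1: 1; order 7: 8.
Total: 9.

9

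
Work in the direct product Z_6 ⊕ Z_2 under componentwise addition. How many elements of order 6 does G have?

An element (a,b) has order lcm(ord(a), ord(b)); count pairs with lcm equal to 6.
Enumerating gives 6 such elements.

6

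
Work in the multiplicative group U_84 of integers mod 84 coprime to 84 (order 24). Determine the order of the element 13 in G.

Compute successive powers of 13 mod 84: 13, 1; 13^2 ≡ 1 (mod 84).
So |⟨13⟩| = 2.

2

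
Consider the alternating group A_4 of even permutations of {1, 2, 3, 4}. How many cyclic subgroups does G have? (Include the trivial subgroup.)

Each element a generates a cyclic subgroup ⟨a⟩; distinct elements may generate the same one (a cyclic group of order d has φ(d) generators).
Cyclic subgroups by order — order 1: 1; order 2: 3; order 3: 4.
Total: 8.

8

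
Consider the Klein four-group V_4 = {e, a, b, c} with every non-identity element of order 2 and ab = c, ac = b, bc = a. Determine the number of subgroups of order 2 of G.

|G| = 4 and 2 | 4, so subgroups of order 2 are possible by Lagrange.
The subgroups of order 2 are: {e, a}; {e, b}; {e, c}.
So G has 3 subgroups of order 2.

3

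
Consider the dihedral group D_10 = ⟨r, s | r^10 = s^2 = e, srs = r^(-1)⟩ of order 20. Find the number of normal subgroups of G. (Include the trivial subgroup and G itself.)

7

G has 22 subgroups. Checking conjugation-invariance by order — order 1: 1/1 normal; order 2: 1/11 normal; order 4: 0/5 normal; order 5: 1/1 normal; order 10: 3/3 normal; order 20: 1/1 normal.
Total normal subgroups: 7.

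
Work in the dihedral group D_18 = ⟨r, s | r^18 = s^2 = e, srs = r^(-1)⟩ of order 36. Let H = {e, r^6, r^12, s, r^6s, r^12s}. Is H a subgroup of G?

|H| = 6 divides |G| = 36, consistent with Lagrange.
H contains the identity, every element's inverse is in H, and H is closed under ·: it is a subgroup.

Yes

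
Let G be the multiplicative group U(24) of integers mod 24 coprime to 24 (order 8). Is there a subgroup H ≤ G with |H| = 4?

4 | 8. A subgroup of order 4 is {1, 11, 13, 23}.

Yes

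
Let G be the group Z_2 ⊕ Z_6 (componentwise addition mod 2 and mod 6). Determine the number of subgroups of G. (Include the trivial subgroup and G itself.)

10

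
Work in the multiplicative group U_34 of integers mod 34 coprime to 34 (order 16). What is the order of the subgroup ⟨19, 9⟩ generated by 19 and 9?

|⟨19⟩| = 8 and |⟨9⟩| = 8, so |H| is a multiple of lcm(8, 8) = 8 and divides |G| = 16.
Closing under the operation: H = {1, 9, 13, 15, 19, 21, 25, 33}, so |H| = 8.

8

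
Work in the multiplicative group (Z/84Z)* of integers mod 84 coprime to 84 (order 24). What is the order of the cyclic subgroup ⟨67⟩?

Compute successive powers of 67 mod 84: 67, 37, 43, 25, 79, 1; 67^6 ≡ 1 (mod 84).
So |⟨67⟩| = 6.

6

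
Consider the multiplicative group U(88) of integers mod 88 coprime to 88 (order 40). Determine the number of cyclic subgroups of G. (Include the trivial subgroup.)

16

A cyclic subgroup of order d is generated by each of its φ(d) elements of order d, so the cyclic subgroups of order d number (#elements of order d)/φ(d).
Cyclic subgroups by order — order 1: 1; order 2: 7; order 5: 1; order 10: 7.
Total: 16.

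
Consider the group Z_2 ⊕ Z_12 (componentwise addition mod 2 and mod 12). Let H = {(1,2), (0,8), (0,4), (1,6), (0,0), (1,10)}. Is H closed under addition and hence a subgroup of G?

Yes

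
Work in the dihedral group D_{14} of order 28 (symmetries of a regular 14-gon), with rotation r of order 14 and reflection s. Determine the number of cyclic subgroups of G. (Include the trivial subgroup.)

18

Group the elements of G by the cyclic subgroup they generate; each cyclic subgroup of order d accounts for φ(d) elements.
Cyclic subgroups by order — order 1: 1; order 2: 15; order 7: 1; order 14: 1.
Total: 18.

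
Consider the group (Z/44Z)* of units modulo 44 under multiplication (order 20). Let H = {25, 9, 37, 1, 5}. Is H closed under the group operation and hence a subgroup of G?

|H| = 5 divides |G| = 20, consistent with Lagrange.
H contains the identity, every element's inverse is in H, and H is closed under ·: it is a subgroup.
In fact H = ⟨5⟩.

Yes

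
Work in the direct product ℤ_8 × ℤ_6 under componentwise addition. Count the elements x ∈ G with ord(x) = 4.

An element (a,b) has order lcm(ord(a), ord(b)); count pairs with lcm equal to 4.
Enumerating gives 4 such elements.

4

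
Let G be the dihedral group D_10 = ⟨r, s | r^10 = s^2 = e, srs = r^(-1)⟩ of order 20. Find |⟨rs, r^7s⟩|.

10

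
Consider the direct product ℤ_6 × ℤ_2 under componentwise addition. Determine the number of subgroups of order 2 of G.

3

|G| = 12 and 2 | 12, so subgroups of order 2 are possible by Lagrange.
The subgroups of order 2 are: {(0,0), (0,1)}; {(0,0), (3,0)}; {(0,0), (3,1)}.
So G has 3 subgroups of order 2.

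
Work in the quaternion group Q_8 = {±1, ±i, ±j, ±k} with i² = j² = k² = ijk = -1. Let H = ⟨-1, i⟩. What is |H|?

|⟨-1⟩| = 2 and |⟨i⟩| = 4, so |H| is a multiple of lcm(2, 4) = 4 and divides |G| = 8.
Closing under the operation: H = {1, -1, i, -i}, so |H| = 4.

4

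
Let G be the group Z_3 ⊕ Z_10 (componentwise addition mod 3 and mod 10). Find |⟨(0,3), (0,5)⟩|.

|⟨(0,3)⟩| = 10 and |⟨(0,5)⟩| = 2, so |H| is a multiple of lcm(10, 2) = 10 and divides |G| = 30.
Closing under the operation: H = {(0,0), (0,1), (0,2), (0,3), (0,4), (0,5), (0,6), (0,7), (0,8), (0,9)}, so |H| = 10.

10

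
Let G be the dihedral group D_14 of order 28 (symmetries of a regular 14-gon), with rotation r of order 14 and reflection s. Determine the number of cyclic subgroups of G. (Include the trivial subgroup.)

18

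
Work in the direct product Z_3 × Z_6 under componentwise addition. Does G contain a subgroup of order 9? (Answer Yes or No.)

9 | 18. A subgroup of order 9 is {(0,0), (0,2), (0,4), (1,0), (1,2), (1,4), (2,0), (2,2), (2,4)}.

Yes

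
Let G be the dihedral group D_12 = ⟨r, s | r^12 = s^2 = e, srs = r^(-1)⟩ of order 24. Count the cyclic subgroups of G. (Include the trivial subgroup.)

A cyclic subgroup of order d is generated by each of its φ(d) elements of order d, so the cyclic subgroups of order d number (#elements of order d)/φ(d).
Cyclic subgroups by order — order 1: 1; order 2: 13; order 3: 1; order 4: 1; order 6: 1; order 12: 1.
Total: 18.

18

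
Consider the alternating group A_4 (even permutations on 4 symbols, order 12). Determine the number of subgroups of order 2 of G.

|G| = 12 and 2 | 12, so subgroups of order 2 are possible by Lagrange.
The subgroups of order 2 are: {e, (1 2)(3 4)}; {e, (1 3)(2 4)}; {e, (1 4)(2 3)}.
So G has 3 subgroups of order 2.

3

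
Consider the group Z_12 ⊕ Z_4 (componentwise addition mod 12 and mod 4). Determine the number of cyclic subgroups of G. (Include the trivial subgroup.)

20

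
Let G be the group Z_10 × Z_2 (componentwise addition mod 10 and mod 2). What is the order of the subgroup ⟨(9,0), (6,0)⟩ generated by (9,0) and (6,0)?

10

|⟨(9,0)⟩| = 10 and |⟨(6,0)⟩| = 5, so |H| is a multiple of lcm(10, 5) = 10 and divides |G| = 20.
Closing under the operation: H = {(0,0), (1,0), (2,0), (3,0), (4,0), (5,0), (6,0), (7,0), (8,0), (9,0)}, so |H| = 10.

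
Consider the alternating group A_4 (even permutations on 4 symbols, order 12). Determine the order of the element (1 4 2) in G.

3

Computing powers of (1 4 2): the smallest k with ((1 4 2))^k = e is k = 3.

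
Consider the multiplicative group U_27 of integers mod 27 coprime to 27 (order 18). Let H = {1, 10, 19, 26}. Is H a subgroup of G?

No

|H| = 4 does not divide |G| = 18, so by Lagrange H is not a subgroup.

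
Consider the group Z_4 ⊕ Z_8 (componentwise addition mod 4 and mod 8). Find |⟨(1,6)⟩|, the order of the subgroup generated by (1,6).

4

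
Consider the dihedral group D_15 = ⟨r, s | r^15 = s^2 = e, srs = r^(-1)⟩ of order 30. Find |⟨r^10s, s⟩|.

6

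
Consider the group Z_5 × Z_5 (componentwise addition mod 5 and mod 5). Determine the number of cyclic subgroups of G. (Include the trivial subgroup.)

A cyclic subgroup of order d is generated by each of its φ(d) elements of order d, so the cyclic subgroups of order d number (#elements of order d)/φ(d).
Cyclic subgroups by order — order 1: 1; order 5: 6.
Total: 7.

7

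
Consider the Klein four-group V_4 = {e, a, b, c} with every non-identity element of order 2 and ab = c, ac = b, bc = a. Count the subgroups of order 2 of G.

3

|G| = 4 and 2 | 4, so subgroups of order 2 are possible by Lagrange.
The subgroups of order 2 are: {e, a}; {e, b}; {e, c}.
So G has 3 subgroups of order 2.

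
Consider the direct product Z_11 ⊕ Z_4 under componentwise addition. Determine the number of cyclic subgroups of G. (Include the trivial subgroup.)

A cyclic subgroup of order d is generated by each of its φ(d) elements of order d, so the cyclic subgroups of order d number (#elements of order d)/φ(d).
Cyclic subgroups by order — order 1: 1; order 2: 1; order 4: 1; order 11: 1; order 22: 1; order 44: 1.
Total: 6.

6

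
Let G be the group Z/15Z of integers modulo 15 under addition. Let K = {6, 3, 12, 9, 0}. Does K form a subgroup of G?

Yes

|K| = 5 divides |G| = 15, consistent with Lagrange.
K contains the identity, every element's inverse is in K, and K is closed under +: it is a subgroup.
In fact K = ⟨3⟩.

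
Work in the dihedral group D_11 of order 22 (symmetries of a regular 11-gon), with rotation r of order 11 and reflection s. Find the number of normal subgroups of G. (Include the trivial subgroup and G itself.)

3

G has 14 subgroups. Checking conjugation-invariance by order — order 1: 1/1 normal; order 2: 0/11 normal; order 11: 1/1 normal; order 22: 1/1 normal.
Total normal subgroups: 3.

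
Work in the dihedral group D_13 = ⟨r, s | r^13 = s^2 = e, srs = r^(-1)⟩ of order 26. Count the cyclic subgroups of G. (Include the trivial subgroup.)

Group the elements of G by the cyclic subgroup they generate; each cyclic subgroup of order d accounts for φ(d) elements.
Cyclic subgroups by order — order 1: 1; order 2: 13; order 13: 1.
Total: 15.

15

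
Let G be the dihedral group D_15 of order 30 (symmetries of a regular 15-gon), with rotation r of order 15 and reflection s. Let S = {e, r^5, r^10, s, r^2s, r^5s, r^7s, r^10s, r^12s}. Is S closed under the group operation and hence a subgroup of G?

No

|S| = 9 does not divide |G| = 30, so by Lagrange S is not a subgroup.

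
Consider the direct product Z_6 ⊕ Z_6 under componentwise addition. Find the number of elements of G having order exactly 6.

24

An element (a,b) has order lcm(ord(a), ord(b)); count pairs with lcm equal to 6.
Enumerating gives 24 such elements.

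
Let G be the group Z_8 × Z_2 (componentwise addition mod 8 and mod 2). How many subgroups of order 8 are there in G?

3

|G| = 16 and 8 | 16, so subgroups of order 8 are possible by Lagrange.
The subgroups of order 8 are: {(0,0), (0,1), (2,0), (2,1), (4,0), (4,1), (6,0), (6,1)}; {(0,0), (1,0), (2,0), (3,0), (4,0), (5,0), (6,0), (7,0)}; {(0,0), (1,1), (2,0), (3,1), (4,0), (5,1), (6,0), (7,1)}.
So G has 3 subgroups of order 8.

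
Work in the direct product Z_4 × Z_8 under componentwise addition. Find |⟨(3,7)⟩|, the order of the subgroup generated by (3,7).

8

The order of (3,7) in Z_4 × Z_8 is lcm(ord(3) in Z_4, ord(7) in Z_8).
ord(3) = 4 and ord(7) = 8, so |⟨(3,7)⟩| = lcm(4, 8) = 8.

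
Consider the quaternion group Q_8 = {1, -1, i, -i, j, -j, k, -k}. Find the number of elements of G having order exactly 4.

6

The elements of order 4 are: i, -i, j, -j, k, -k.
That's 6.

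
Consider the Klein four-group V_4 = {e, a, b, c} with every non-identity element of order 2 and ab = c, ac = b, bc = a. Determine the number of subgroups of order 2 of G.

|G| = 4 and 2 | 4, so subgroups of order 2 are possible by Lagrange.
The subgroups of order 2 are: {e, a}; {e, b}; {e, c}.
So G has 3 subgroups of order 2.

3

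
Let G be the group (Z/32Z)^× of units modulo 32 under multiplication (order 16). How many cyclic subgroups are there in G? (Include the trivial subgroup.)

8

Each element a generates a cyclic subgroup ⟨a⟩; distinct elements may generate the same one (a cyclic group of order d has φ(d) generators).
Cyclic subgroups by order — order 1: 1; order 2: 3; order 4: 2; order 8: 2.
Total: 8.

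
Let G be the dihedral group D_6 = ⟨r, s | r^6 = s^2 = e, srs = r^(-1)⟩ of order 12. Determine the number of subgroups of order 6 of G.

|G| = 12 and 6 | 12, so subgroups of order 6 are possible by Lagrange.
The subgroups of order 6 are: {e, r, r^2, r^3, r^4, r^5}; {e, r^2, r^4, s, r^2s, r^4s}; {e, r^2, r^4, rs, r^3s, r^5s}.
So G has 3 subgroups of order 6.

3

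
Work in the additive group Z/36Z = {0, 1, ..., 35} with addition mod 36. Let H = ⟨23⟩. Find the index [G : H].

1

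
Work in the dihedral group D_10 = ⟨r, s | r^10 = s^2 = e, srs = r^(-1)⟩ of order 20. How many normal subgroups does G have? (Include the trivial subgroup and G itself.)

7

G has 22 subgroups. Checking conjugation-invariance by order — order 1: 1/1 normal; order 2: 1/11 normal; order 4: 0/5 normal; order 5: 1/1 normal; order 10: 3/3 normal; order 20: 1/1 normal.
Total normal subgroups: 7.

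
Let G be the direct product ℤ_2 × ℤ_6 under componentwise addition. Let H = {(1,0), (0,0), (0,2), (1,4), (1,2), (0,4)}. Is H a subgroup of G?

Yes

|H| = 6 divides |G| = 12, consistent with Lagrange.
H contains the identity, every element's inverse is in H, and H is closed under +: it is a subgroup.
In fact H = ⟨(1,2)⟩.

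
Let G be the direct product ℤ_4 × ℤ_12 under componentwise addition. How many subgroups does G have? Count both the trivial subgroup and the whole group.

30

|G| = 48, so by Lagrange every subgroup order divides 48. Divisors: 1, 2, 3, 4, 6, 8, 12, 16, 24, 48.
Subgroups by order — order 1: 1; order 2: 3; order 3: 1; order 4: 7; order 6: 3; order 8: 3; order 12: 7; order 16: 1; order 24: 3; order 48: 1.
Total: 1 + 3 + 1 + 7 + 3 + 3 + 7 + 1 + 3 + 1 = 30.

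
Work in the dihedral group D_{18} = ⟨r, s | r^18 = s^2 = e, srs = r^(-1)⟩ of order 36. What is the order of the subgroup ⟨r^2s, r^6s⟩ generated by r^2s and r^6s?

18

|⟨r^2s⟩| = 2 and |⟨r^6s⟩| = 2, so |H| is a multiple of lcm(2, 2) = 2 and divides |G| = 36.
Closing under the operation: H = {e, r^2, r^4, r^6, r^8, r^10, r^12, r^14, r^16, s, r^2s, r^4s, r^6s, r^8s, r^10s, r^12s, r^14s, r^16s}, so |H| = 18.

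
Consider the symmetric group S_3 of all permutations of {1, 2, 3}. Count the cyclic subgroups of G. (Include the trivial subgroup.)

A cyclic subgroup of order d is generated by each of its φ(d) elements of order d, so the cyclic subgroups of order d number (#elements of order d)/φ(d).
Cyclic subgroups by order — order 1: 1; order 2: 3; order 3: 1.
Total: 5.

5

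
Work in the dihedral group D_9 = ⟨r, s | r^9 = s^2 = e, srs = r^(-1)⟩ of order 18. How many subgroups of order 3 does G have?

1

|G| = 18 and 3 | 18, so subgroups of order 3 are possible by Lagrange.
The subgroups of order 3 are: {e, r^3, r^6}.
So G has 1 subgroup of order 3.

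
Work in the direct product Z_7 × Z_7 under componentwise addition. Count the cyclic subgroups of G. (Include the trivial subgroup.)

9

Each element a generates a cyclic subgroup ⟨a⟩; distinct elements may generate the same one (a cyclic group of order d has φ(d) generators).
Cyclic subgroups by order — order 1: 1; order 7: 8.
Total: 9.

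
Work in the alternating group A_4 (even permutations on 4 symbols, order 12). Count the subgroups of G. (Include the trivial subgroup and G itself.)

|G| = 12, so by Lagrange every subgroup order divides 12. Divisors: 1, 2, 3, 4, 6, 12.
Subgroups by order — order 1: 1; order 2: 3; order 3: 4; order 4: 1; order 6: 0; order 12: 1.
Total: 1 + 3 + 4 + 1 + 0 + 1 = 10.

10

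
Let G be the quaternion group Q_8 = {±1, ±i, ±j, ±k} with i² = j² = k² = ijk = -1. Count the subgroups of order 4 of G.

3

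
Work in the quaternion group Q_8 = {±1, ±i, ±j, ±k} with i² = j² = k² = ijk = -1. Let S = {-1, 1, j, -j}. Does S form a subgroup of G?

Yes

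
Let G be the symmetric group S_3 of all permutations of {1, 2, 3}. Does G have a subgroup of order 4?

No

4 does not divide |G| = 6, so by Lagrange no subgroup of order 4 exists.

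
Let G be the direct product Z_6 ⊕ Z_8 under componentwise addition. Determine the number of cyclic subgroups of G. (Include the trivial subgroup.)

Each element a generates a cyclic subgroup ⟨a⟩; distinct elements may generate the same one (a cyclic group of order d has φ(d) generators).
Cyclic subgroups by order — order 1: 1; order 2: 3; order 3: 1; order 4: 2; order 6: 3; order 8: 2; order 12: 2; order 24: 2.
Total: 16.

16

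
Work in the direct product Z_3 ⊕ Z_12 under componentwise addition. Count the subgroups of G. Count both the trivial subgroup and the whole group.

18

|G| = 36, so by Lagrange every subgroup order divides 36. Divisors: 1, 2, 3, 4, 6, 9, 12, 18, 36.
Subgroups by order — order 1: 1; order 2: 1; order 3: 4; order 4: 1; order 6: 4; order 9: 1; order 12: 4; order 18: 1; order 36: 1.
Total: 1 + 1 + 4 + 1 + 4 + 1 + 4 + 1 + 1 = 18.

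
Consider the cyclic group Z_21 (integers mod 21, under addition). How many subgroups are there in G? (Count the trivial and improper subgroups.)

A cyclic group of order 21 has exactly one subgroup for each divisor of 21.
Divisors of 21: 1, 3, 7, 21.
So Z_21 has 4 subgroups.

4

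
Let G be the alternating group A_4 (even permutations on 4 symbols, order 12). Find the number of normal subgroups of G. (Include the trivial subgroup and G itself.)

3

G has 10 subgroups. Checking conjugation-invariance by order — order 1: 1/1 normal; order 2: 0/3 normal; order 3: 0/4 normal; order 4: 1/1 normal; order 12: 1/1 normal.
Total normal subgroups: 3.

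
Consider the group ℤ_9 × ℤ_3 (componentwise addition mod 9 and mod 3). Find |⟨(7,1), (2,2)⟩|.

9

|⟨(7,1)⟩| = 9 and |⟨(2,2)⟩| = 9, so |H| is a multiple of lcm(9, 9) = 9 and divides |G| = 27.
Closing under the operation: H = {(0,0), (1,1), (2,2), (3,0), (4,1), (5,2), (6,0), (7,1), (8,2)}, so |H| = 9.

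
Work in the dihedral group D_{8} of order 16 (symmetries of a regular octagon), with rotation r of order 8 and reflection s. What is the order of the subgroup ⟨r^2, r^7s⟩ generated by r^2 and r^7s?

8

|⟨r^2⟩| = 4 and |⟨r^7s⟩| = 2, so |H| is a multiple of lcm(4, 2) = 4 and divides |G| = 16.
Closing under the operation: H = {e, r^2, r^4, r^6, rs, r^3s, r^5s, r^7s}, so |H| = 8.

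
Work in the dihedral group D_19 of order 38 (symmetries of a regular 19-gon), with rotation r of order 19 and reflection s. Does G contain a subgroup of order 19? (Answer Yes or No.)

19 | 38. A subgroup of order 19 is {e, r, r^2, r^3, r^4, r^5, r^6, r^7, r^8, r^9, r^10, r^11, r^12, r^13, r^14, r^15, r^16, r^17, r^18}.

Yes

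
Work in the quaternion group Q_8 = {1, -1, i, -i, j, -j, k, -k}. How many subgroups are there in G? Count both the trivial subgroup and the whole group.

|G| = 8, so by Lagrange every subgroup order divides 8. Divisors: 1, 2, 4, 8.
Subgroups by order — order 1: 1; order 2: 1; order 4: 3; order 8: 1.
Total: 1 + 1 + 3 + 1 = 6.

6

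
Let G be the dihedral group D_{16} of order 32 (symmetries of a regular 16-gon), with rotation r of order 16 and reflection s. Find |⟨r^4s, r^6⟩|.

16

|⟨r^4s⟩| = 2 and |⟨r^6⟩| = 8, so |H| is a multiple of lcm(2, 8) = 8 and divides |G| = 32.
Closing under the operation: H = {e, r^2, r^4, r^6, r^8, r^10, r^12, r^14, s, r^2s, r^4s, r^6s, r^8s, r^10s, r^12s, r^14s}, so |H| = 16.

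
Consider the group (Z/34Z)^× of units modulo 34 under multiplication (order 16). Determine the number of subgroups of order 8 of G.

1

|G| = 16 and 8 | 16, so subgroups of order 8 are possible by Lagrange.
The subgroups of order 8 are: {1, 9, 13, 15, 19, 21, 25, 33}.
So G has 1 subgroup of order 8.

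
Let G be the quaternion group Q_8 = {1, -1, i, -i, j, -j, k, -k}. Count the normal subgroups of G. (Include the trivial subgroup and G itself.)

6

G has 6 subgroups. Checking conjugation-invariance by order — order 1: 1/1 normal; order 2: 1/1 normal; order 4: 3/3 normal; order 8: 1/1 normal.
Total normal subgroups: 6.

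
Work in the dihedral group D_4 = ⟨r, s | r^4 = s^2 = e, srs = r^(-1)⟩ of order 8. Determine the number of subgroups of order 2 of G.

5

|G| = 8 and 2 | 8, so subgroups of order 2 are possible by Lagrange.
The subgroups of order 2 are: {e, r^2}; {e, r^2s}; {e, r^3s}; {e, rs}; … (5 in all).
So G has 5 subgroups of order 2.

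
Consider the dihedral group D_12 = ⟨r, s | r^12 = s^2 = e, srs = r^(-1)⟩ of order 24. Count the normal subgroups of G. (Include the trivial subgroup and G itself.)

G has 34 subgroups. Checking conjugation-invariance by order — order 1: 1/1 normal; order 2: 1/13 normal; order 3: 1/1 normal; order 4: 1/7 normal; order 6: 1/5 normal; order 8: 0/3 normal; order 12: 3/3 normal; order 24: 1/1 normal.
Total normal subgroups: 9.

9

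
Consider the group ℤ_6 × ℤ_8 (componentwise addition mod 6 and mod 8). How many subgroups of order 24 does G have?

3

|G| = 48 and 24 | 48, so subgroups of order 24 are possible by Lagrange.
The subgroups of order 24 are: {(0,0), (0,1), (0,2), (0,3), (0,4), (0,5), (0,6), (0,7), (2,0), (2,1), (2,2), (2,3), (2,4), (2,5), (2,6), (2,7), (4,0), (4,1), (4,2), (4,3), (4,4), (4,5), (4,6), (4,7)}; {(0,0), (0,2), (0,4), (0,6), (1,0), (1,2), (1,4), (1,6), (2,0), (2,2), (2,4), (2,6), (3,0), (3,2), (3,4), (3,6), (4,0), (4,2), (4,4), (4,6), (5,0), (5,2), (5,4), (5,6)}; {(0,0), (0,2), (0,4), (0,6), (1,1), (1,3), (1,5), (1,7), (2,0), (2,2), (2,4), (2,6), (3,1), (3,3), (3,5), (3,7), (4,0), (4,2), (4,4), (4,6), (5,1), (5,3), (5,5), (5,7)}.
So G has 3 subgroups of order 24.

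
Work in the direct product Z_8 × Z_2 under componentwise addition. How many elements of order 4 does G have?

4

An element (a,b) has order lcm(ord(a), ord(b)); count pairs with lcm equal to 4.
Enumerating gives 4 such elements.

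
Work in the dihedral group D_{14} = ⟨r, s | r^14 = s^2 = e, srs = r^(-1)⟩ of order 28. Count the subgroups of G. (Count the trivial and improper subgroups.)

28

|G| = 28, so by Lagrange every subgroup order divides 28. Divisors: 1, 2, 4, 7, 14, 28.
Subgroups by order — order 1: 1; order 2: 15; order 4: 7; order 7: 1; order 14: 3; order 28: 1.
Total: 1 + 15 + 7 + 1 + 3 + 1 = 28.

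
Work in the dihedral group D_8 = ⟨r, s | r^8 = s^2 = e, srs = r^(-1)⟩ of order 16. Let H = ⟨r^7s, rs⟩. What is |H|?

|⟨r^7s⟩| = 2 and |⟨rs⟩| = 2, so |H| is a multiple of lcm(2, 2) = 2 and divides |G| = 16.
Closing under the operation: H = {e, r^2, r^4, r^6, rs, r^3s, r^5s, r^7s}, so |H| = 8.

8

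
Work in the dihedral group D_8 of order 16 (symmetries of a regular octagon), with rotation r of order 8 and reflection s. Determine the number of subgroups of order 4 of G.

5

|G| = 16 and 4 | 16, so subgroups of order 4 are possible by Lagrange.
The subgroups of order 4 are: {e, r^2, r^4, r^6}; {e, r^4, r^2s, r^6s}; {e, r^4, r^3s, r^7s}; {e, r^4, s, r^4s}; … (5 in all).
So G has 5 subgroups of order 4.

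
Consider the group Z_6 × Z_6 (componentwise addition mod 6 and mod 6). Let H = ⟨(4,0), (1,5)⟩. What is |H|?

18

|⟨(4,0)⟩| = 3 and |⟨(1,5)⟩| = 6, so |H| is a multiple of lcm(3, 6) = 6 and divides |G| = 36.
Closing under the operation: H = {(0,0), (0,2), (0,4), (1,1), (1,3), (1,5), (2,0), (2,2), (2,4), (3,1), (3,3), (3,5), (4,0), (4,2), (4,4), (5,1), (5,3), (5,5)}, so |H| = 18.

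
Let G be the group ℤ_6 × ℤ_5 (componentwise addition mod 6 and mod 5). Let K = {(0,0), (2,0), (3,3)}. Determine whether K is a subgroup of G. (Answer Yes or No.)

(3,3) ∈ K but its inverse (3,2) ∉ K, so K is not a subgroup.

No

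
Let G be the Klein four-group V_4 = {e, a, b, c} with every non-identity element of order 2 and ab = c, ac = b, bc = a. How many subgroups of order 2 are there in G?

3

|G| = 4 and 2 | 4, so subgroups of order 2 are possible by Lagrange.
The subgroups of order 2 are: {e, a}; {e, b}; {e, c}.
So G has 3 subgroups of order 2.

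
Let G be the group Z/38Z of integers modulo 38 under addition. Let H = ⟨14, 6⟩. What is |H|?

19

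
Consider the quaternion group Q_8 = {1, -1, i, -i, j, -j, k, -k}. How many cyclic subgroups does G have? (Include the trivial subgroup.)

5

Group the elements of G by the cyclic subgroup they generate; each cyclic subgroup of order d accounts for φ(d) elements.
Cyclic subgroups by order — order 1: 1; order 2: 1; order 4: 3.
Total: 5.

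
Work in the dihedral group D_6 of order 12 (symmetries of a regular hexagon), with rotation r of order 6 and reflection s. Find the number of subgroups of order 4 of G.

3

|G| = 12 and 4 | 12, so subgroups of order 4 are possible by Lagrange.
The subgroups of order 4 are: {e, r^3, r^2s, r^5s}; {e, r^3, s, r^3s}; {e, r^3, rs, r^4s}.
So G has 3 subgroups of order 4.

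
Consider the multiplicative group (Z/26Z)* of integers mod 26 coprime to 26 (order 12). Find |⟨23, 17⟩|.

|⟨23⟩| = 6 and |⟨17⟩| = 6, so |H| is a multiple of lcm(6, 6) = 6 and divides |G| = 12.
Closing under the operation: H = {1, 3, 9, 17, 23, 25}, so |H| = 6.

6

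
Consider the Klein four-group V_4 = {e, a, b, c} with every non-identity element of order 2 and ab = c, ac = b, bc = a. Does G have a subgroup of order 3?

3 does not divide |G| = 4, so by Lagrange no subgroup of order 3 exists.

No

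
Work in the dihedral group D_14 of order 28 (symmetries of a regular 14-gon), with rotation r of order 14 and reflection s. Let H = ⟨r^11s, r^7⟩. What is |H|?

4

|⟨r^11s⟩| = 2 and |⟨r^7⟩| = 2, so |H| is a multiple of lcm(2, 2) = 2 and divides |G| = 28.
Closing under the operation: H = {e, r^7, r^4s, r^11s}, so |H| = 4.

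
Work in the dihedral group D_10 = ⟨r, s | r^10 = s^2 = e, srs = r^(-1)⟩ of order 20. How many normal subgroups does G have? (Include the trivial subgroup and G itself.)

7

G has 22 subgroups. Checking conjugation-invariance by order — order 1: 1/1 normal; order 2: 1/11 normal; order 4: 0/5 normal; order 5: 1/1 normal; order 10: 3/3 normal; order 20: 1/1 normal.
Total normal subgroups: 7.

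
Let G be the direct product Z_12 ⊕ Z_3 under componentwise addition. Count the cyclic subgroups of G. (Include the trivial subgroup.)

15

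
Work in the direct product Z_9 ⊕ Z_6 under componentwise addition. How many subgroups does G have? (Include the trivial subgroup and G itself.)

20

|G| = 54, so by Lagrange every subgroup order divides 54. Divisors: 1, 2, 3, 6, 9, 18, 27, 54.
Subgroups by order — order 1: 1; order 2: 1; order 3: 4; order 6: 4; order 9: 4; order 18: 4; order 27: 1; order 54: 1.
Total: 1 + 1 + 4 + 4 + 4 + 4 + 1 + 1 = 20.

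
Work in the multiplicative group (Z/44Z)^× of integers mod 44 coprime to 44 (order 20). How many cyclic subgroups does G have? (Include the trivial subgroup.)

8

Group the elements of G by the cyclic subgroup they generate; each cyclic subgroup of order d accounts for φ(d) elements.
Cyclic subgroups by order — order 1: 1; order 2: 3; order 5: 1; order 10: 3.
Total: 8.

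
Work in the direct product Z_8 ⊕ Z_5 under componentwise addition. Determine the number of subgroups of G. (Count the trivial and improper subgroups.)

8

|G| = 40, so by Lagrange every subgroup order divides 40. Divisors: 1, 2, 4, 5, 8, 10, 20, 40.
Subgroups by order — order 1: 1; order 2: 1; order 4: 1; order 5: 1; order 8: 1; order 10: 1; order 20: 1; order 40: 1.
Total: 1 + 1 + 1 + 1 + 1 + 1 + 1 + 1 = 8.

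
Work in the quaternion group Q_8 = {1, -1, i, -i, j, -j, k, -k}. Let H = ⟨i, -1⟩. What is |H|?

|⟨i⟩| = 4 and |⟨-1⟩| = 2, so |H| is a multiple of lcm(4, 2) = 4 and divides |G| = 8.
Closing under the operation: H = {1, -1, i, -i}, so |H| = 4.

4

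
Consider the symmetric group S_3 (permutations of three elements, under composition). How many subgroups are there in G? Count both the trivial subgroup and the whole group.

6

|G| = 6, so by Lagrange every subgroup order divides 6. Divisors: 1, 2, 3, 6.
Subgroups by order — order 1: 1; order 2: 3; order 3: 1; order 6: 1.
Total: 1 + 3 + 1 + 1 = 6.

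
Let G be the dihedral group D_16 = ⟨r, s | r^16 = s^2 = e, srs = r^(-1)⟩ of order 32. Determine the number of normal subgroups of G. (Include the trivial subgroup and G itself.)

G has 36 subgroups. Checking conjugation-invariance by order — order 1: 1/1 normal; order 2: 1/17 normal; order 4: 1/9 normal; order 8: 1/5 normal; order 16: 3/3 normal; order 32: 1/1 normal.
Total normal subgroups: 8.

8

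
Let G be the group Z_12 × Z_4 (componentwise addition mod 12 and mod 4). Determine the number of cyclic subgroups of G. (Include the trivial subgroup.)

A cyclic subgroup of order d is generated by each of its φ(d) elements of order d, so the cyclic subgroups of order d number (#elements of order d)/φ(d).
Cyclic subgroups by order — order 1: 1; order 2: 3; order 3: 1; order 4: 6; order 6: 3; order 12: 6.
Total: 20.

20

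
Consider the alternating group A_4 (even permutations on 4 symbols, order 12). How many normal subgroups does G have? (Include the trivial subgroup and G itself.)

3

G has 10 subgroups. Checking conjugation-invariance by order — order 1: 1/1 normal; order 2: 0/3 normal; order 3: 0/4 normal; order 4: 1/1 normal; order 12: 1/1 normal.
Total normal subgroups: 3.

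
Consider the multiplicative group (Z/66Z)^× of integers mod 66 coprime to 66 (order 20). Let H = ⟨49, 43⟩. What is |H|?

|⟨49⟩| = 5 and |⟨43⟩| = 2, so |H| is a multiple of lcm(5, 2) = 10 and divides |G| = 20.
Closing under the operation: H = {1, 7, 13, 19, 25, 31, 37, 43, 49, 61}, so |H| = 10.

10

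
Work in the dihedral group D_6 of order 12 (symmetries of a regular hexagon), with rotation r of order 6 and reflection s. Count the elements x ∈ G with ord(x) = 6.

The elements of order 6 are: r, r^5.
That's 2.

2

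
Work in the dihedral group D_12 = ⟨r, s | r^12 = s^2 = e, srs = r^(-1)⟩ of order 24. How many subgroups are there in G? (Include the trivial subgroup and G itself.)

34

|G| = 24, so by Lagrange every subgroup order divides 24. Divisors: 1, 2, 3, 4, 6, 8, 12, 24.
Subgroups by order — order 1: 1; order 2: 13; order 3: 1; order 4: 7; order 6: 5; order 8: 3; order 12: 3; order 24: 1.
Total: 1 + 13 + 1 + 7 + 5 + 3 + 3 + 1 = 34.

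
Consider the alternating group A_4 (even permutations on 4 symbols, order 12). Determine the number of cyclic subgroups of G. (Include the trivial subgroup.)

8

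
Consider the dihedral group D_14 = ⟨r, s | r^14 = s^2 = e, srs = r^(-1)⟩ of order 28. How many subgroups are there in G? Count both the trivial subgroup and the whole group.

28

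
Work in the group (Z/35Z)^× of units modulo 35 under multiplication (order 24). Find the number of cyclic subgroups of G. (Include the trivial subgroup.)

12

Each element a generates a cyclic subgroup ⟨a⟩; distinct elements may generate the same one (a cyclic group of order d has φ(d) generators).
Cyclic subgroups by order — order 1: 1; order 2: 3; order 3: 1; order 4: 2; order 6: 3; order 12: 2.
Total: 12.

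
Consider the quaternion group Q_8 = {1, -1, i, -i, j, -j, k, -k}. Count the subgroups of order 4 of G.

|G| = 8 and 4 | 8, so subgroups of order 4 are possible by Lagrange.
The subgroups of order 4 are: {1, -1, i, -i}; {1, -1, j, -j}; {1, -1, k, -k}.
So G has 3 subgroups of order 4.

3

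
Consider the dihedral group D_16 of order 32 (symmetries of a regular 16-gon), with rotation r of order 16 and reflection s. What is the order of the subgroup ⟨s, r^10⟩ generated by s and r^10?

16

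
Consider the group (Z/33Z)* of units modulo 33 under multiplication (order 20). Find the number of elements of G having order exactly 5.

4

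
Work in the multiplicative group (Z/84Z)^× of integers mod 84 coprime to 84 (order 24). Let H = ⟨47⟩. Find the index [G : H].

|⟨47⟩| = 6 and |G| = 24.
By Lagrange, [G : H] = |G|/|H| = 24/6 = 4.

4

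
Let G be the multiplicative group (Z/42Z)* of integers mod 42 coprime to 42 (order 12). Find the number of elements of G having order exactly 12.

0

No element of G has order 12 (even though 12 | 12).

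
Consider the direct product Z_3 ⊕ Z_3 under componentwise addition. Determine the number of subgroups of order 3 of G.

4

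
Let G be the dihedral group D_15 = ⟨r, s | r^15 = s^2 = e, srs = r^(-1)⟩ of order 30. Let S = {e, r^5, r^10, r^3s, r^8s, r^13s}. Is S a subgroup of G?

Yes

|S| = 6 divides |G| = 30, consistent with Lagrange.
S contains the identity, every element's inverse is in S, and S is closed under ·: it is a subgroup.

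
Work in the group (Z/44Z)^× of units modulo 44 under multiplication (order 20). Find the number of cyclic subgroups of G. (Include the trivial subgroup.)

Each element a generates a cyclic subgroup ⟨a⟩; distinct elements may generate the same one (a cyclic group of order d has φ(d) generators).
Cyclic subgroups by order — order 1: 1; order 2: 3; order 5: 1; order 10: 3.
Total: 8.

8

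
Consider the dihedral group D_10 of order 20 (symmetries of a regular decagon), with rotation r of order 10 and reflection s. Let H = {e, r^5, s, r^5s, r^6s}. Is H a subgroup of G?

No

Closure fails: s · r^6s = r^4 ∉ H. So H is not a subgroup.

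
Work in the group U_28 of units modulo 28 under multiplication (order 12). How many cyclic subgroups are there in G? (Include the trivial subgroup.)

8

Each element a generates a cyclic subgroup ⟨a⟩; distinct elements may generate the same one (a cyclic group of order d has φ(d) generators).
Cyclic subgroups by order — order 1: 1; order 2: 3; order 3: 1; order 6: 3.
Total: 8.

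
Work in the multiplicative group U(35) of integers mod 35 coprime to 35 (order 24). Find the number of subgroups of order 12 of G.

3

|G| = 24 and 12 | 24, so subgroups of order 12 are possible by Lagrange.
The subgroups of order 12 are: {1, 3, 4, 9, 11, 12, 13, 16, 17, 27, 29, 33}; {1, 2, 4, 8, 9, 11, 16, 18, 22, 23, 29, 32}; {1, 4, 6, 9, 11, 16, 19, 24, 26, 29, 31, 34}.
So G has 3 subgroups of order 12.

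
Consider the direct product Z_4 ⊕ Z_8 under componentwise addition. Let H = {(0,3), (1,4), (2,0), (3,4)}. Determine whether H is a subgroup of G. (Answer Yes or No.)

No

The identity (0,0) ∉ H, so H is not a subgroup.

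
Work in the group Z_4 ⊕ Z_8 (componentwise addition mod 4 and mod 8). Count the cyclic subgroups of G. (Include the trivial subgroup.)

14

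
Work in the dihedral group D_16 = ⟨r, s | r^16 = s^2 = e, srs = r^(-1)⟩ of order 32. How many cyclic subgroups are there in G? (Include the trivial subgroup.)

21

Each element a generates a cyclic subgroup ⟨a⟩; distinct elements may generate the same one (a cyclic group of order d has φ(d) generators).
Cyclic subgroups by order — order 1: 1; order 2: 17; order 4: 1; order 8: 1; order 16: 1.
Total: 21.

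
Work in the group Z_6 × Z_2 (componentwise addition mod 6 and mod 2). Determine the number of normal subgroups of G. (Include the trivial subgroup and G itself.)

G is abelian, so every subgroup is normal.
G has 10 subgroups in total, hence 10 normal subgroups.

10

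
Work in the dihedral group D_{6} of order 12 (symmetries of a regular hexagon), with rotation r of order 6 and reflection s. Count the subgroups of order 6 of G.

|G| = 12 and 6 | 12, so subgroups of order 6 are possible by Lagrange.
The subgroups of order 6 are: {e, r, r^2, r^3, r^4, r^5}; {e, r^2, r^4, s, r^2s, r^4s}; {e, r^2, r^4, rs, r^3s, r^5s}.
So G has 3 subgroups of order 6.

3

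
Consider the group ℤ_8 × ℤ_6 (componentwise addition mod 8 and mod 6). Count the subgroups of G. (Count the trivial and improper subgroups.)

22

|G| = 48, so by Lagrange every subgroup order divides 48. Divisors: 1, 2, 3, 4, 6, 8, 12, 16, 24, 48.
Subgroups by order — order 1: 1; order 2: 3; order 3: 1; order 4: 3; order 6: 3; order 8: 3; order 12: 3; order 16: 1; order 24: 3; order 48: 1.
Total: 1 + 3 + 1 + 3 + 3 + 3 + 3 + 1 + 3 + 1 = 22.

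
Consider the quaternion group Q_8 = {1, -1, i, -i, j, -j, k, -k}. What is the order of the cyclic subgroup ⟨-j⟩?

4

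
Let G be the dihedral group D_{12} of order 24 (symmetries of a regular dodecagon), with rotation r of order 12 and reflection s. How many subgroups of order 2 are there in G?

13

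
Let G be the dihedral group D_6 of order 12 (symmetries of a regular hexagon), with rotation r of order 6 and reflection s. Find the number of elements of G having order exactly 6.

2

The elements of order 6 are: r, r^5.
That's 2.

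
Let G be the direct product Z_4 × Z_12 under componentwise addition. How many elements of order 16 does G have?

0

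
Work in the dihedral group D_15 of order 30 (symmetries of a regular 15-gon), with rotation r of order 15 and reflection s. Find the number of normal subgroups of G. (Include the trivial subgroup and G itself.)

5

G has 28 subgroups. Checking conjugation-invariance by order — order 1: 1/1 normal; order 2: 0/15 normal; order 3: 1/1 normal; order 5: 1/1 normal; order 6: 0/5 normal; order 10: 0/3 normal; order 15: 1/1 normal; order 30: 1/1 normal.
Total normal subgroups: 5.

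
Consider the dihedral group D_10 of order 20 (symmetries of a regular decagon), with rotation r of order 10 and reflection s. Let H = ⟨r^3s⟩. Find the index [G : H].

10

|⟨r^3s⟩| = 2 and |G| = 20.
By Lagrange, [G : H] = |G|/|H| = 20/2 = 10.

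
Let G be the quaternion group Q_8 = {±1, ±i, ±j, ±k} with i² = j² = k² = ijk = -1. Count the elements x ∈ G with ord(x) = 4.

The elements of order 4 are: i, -i, j, -j, k, -k.
That's 6.

6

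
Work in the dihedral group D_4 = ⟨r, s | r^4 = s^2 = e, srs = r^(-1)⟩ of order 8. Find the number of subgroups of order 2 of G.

5

|G| = 8 and 2 | 8, so subgroups of order 2 are possible by Lagrange.
The subgroups of order 2 are: {e, r^2}; {e, r^2s}; {e, r^3s}; {e, rs}; … (5 in all).
So G has 5 subgroups of order 2.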